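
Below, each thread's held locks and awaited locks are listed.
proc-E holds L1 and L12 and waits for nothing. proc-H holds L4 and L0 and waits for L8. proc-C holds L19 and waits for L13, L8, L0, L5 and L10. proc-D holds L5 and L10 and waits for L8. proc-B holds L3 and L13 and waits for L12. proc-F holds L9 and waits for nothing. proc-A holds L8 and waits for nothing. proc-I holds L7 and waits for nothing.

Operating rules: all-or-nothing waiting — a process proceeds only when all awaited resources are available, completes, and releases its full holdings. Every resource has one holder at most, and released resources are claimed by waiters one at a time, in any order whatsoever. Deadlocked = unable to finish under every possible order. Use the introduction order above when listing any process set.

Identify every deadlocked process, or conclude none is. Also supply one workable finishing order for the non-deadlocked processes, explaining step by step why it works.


The deadlocked set is empty.
Key observation: although several processes wait, no cycle exists — each chain bottoms out at a free runner.
The rest can finish in the order proc-E, proc-A, proc-F, proc-H, proc-B, proc-D, proc-I, proc-C.
Check, step by step:
  proc-E waits on nothing -> runs at once and releases L1 and L12
  proc-A waits on nothing -> runs at once and releases L8
  proc-F waits on nothing -> runs at once and releases L9
  proc-H: everything it awaited (L8) is free; runs, freeing L4 and L0
  proc-B: everything it awaited (L12) is free; runs, freeing L3 and L13
  proc-D: everything it awaited (L8) is free; runs, freeing L5 and L10
  proc-I waits on nothing -> runs at once and releases L7
  proc-C: everything it awaited (L13, L8, L0, L5 and L10) is free; runs, freeing L19


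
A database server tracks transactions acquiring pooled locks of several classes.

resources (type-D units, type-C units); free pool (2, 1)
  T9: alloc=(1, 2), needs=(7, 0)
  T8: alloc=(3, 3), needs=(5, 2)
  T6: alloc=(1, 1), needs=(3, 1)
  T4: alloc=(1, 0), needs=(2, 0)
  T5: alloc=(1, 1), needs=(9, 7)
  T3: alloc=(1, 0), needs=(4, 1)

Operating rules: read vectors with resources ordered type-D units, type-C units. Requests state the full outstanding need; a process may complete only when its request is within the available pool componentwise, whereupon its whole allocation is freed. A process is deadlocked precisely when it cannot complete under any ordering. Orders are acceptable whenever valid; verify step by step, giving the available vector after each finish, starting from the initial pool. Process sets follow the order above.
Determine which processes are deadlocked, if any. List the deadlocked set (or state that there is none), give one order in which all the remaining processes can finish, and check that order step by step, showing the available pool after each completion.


The deadlocked set is empty.
Key observation: T4 can run right away; the returned allocation unlocks the remaining processes in turn.
A valid finishing order for the others: T4, T6, T3, T8, T9, T5. Verifying each step:
  pool = (2, 1)
  run T4 (needs (2, 0), free (2, 1)); after release of (1, 0) the pool is (3, 1)
  run T6 (needs (3, 1), free (3, 1)); after release of (1, 1) the pool is (4, 2)
  run T3 (needs (4, 1), free (4, 2)); after release of (1, 0) the pool is (5, 2)
  run T8 (needs (5, 2), free (5, 2)); after release of (3, 3) the pool is (8, 5)
  run T9 (needs (7, 0), free (8, 5)); after release of (1, 2) the pool is (9, 7)
  run T5 (needs (9, 7), free (9, 7)); after release of (1, 1) the pool is (10, 8)


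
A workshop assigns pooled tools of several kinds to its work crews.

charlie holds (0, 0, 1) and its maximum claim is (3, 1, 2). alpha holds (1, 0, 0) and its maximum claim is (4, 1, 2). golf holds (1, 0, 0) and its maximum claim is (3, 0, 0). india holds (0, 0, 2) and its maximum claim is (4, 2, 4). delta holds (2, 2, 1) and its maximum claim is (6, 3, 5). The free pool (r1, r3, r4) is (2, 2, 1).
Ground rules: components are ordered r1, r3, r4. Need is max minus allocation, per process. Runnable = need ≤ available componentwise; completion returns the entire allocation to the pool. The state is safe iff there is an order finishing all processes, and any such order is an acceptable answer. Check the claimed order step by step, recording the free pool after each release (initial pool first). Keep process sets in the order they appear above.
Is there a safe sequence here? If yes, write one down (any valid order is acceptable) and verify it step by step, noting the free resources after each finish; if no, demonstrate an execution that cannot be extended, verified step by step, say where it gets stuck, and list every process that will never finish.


SAFE, for example via the order golf, charlie, alpha, india, delta.
Key observation: reading the order forward, golf is the first process whose need (2, 0, 0) meets the free pool (2, 2, 1) exactly on a resource it requests.
Check, step by step:
  pool = (2, 2, 1)
  golf: need (2, 0, 0) fits (2, 2, 1); releases (1, 0, 0), pool now (3, 2, 1)
  charlie: need (3, 1, 1) fits (3, 2, 1); releases (0, 0, 1), pool now (3, 2, 2)
  alpha: need (3, 1, 2) fits (3, 2, 2); releases (1, 0, 0), pool now (4, 2, 2)
  india: need (4, 2, 2) fits (4, 2, 2); releases (0, 0, 2), pool now (4, 2, 4)
  delta: need (4, 1, 4) fits (4, 2, 4); releases (2, 2, 1), pool now (6, 4, 5)


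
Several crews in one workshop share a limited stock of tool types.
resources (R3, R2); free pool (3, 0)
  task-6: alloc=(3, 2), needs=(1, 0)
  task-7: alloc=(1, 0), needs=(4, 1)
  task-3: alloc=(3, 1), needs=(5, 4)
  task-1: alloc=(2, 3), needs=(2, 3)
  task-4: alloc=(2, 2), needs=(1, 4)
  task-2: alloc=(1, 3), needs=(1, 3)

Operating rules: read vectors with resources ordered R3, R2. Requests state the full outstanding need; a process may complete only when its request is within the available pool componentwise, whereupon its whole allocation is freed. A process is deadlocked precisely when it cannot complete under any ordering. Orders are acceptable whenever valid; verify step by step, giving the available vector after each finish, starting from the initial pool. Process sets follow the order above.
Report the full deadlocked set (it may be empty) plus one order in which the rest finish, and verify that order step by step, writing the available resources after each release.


The deadlocked set is task-3, task-1, task-4 and task-2.
Key observation: the pool after task-6, task-7 is (7, 2); every surviving request exceeds it in R2, so progress ends there.
The rest can finish in the order task-6, task-7. Step-by-step check:
  pool = (3, 0)
  run task-6 (needs (1, 0), free (3, 0)); after release of (3, 2) the pool is (6, 2)
  run task-7 (needs (4, 1), free (6, 2)); after release of (1, 0) the pool is (7, 2)
The blocked processes can never fit:
  task-3 still needs (5, 4) but only (7, 2) is free — short on R2
  task-1 still needs (2, 3) but only (7, 2) is free — short on R2
  task-4 still needs (1, 4) but only (7, 2) is free — short on R2
  task-2 still needs (1, 3) but only (7, 2) is free — short on R2


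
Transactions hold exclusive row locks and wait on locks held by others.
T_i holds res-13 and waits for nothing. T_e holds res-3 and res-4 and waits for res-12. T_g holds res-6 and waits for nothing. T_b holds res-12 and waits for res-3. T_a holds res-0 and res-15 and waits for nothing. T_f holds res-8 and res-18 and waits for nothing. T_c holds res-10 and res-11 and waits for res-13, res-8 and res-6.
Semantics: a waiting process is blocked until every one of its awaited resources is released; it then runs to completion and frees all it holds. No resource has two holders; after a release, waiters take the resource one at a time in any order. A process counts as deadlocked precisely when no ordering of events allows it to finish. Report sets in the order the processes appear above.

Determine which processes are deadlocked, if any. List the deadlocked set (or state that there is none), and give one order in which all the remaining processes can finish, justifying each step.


Deadlocked: T_e and T_b.
Key observation: nobody on the ring T_e -> T_b -> T_e can start until another member finishes, which never happens; no other process is dragged down with it.
A valid finishing order for the others: T_f, T_a, T_g, T_i, T_c.
Verifying each step:
  T_f waits on nothing -> runs at once and releases res-8 and res-18
  T_a waits on nothing -> runs at once and releases res-0 and res-15
  T_g waits on nothing -> runs at once and releases res-6
  T_i waits on nothing -> runs at once and releases res-13
  run T_c (all its waits — res-13, res-8 and res-6 — are resolved); releases res-10 and res-11


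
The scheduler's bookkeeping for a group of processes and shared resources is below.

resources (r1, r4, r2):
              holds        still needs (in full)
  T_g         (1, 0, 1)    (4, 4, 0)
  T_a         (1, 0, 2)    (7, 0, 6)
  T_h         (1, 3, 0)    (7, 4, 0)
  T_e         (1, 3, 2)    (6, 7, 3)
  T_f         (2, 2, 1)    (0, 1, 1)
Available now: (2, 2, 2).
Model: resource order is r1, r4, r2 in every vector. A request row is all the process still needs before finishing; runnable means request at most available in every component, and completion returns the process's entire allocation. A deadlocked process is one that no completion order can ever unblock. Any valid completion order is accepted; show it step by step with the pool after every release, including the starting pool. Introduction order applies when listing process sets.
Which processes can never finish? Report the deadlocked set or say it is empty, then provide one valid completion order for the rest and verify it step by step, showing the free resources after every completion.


Deadlocked set: T_a, T_h and T_e.
Key observation: even finishing T_f, T_g leaves just (5, 4, 4) free — too little r1 for any of the remaining processes.
One completion order for the rest: T_f, T_g. Step-by-step check:
  pool = (2, 2, 2)
  run T_f (needs (0, 1, 1), free (2, 2, 2)); after release of (2, 2, 1) the pool is (4, 4, 3)
  run T_g (needs (4, 4, 0), free (4, 4, 3)); after release of (1, 0, 1) the pool is (5, 4, 4)
None of the blocked processes ever fits:
  blocked: T_a wants (7, 0, 6), pool (5, 4, 4) — not enough r1 and r2
  blocked: T_h wants (7, 4, 0), pool (5, 4, 4) — not enough r1
  blocked: T_e wants (6, 7, 3), pool (5, 4, 4) — not enough r1 and r4


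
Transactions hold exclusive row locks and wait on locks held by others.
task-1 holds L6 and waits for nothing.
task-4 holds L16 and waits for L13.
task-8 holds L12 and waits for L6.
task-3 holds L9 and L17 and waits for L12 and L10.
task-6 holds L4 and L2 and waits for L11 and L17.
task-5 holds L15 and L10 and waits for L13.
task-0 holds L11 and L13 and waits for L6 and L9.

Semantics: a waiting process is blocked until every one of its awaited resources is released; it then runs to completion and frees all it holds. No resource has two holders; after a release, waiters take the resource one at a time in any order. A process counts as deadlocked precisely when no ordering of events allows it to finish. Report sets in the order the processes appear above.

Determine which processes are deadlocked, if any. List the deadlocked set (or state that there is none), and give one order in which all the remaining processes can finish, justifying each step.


Deadlocked set: task-4, task-3, task-6, task-5 and task-0.
Key observation: the loop task-0 -> task-3 -> task-5 -> task-0 blocks itself forever; task-4 and task-6 wait into the deadlock from upstream.
The rest can finish in the order task-1, task-8.
Walking it through:
  run task-1 (it waits on nothing); releases L6
  run task-8 (all its waits — L6 — are resolved); releases L12


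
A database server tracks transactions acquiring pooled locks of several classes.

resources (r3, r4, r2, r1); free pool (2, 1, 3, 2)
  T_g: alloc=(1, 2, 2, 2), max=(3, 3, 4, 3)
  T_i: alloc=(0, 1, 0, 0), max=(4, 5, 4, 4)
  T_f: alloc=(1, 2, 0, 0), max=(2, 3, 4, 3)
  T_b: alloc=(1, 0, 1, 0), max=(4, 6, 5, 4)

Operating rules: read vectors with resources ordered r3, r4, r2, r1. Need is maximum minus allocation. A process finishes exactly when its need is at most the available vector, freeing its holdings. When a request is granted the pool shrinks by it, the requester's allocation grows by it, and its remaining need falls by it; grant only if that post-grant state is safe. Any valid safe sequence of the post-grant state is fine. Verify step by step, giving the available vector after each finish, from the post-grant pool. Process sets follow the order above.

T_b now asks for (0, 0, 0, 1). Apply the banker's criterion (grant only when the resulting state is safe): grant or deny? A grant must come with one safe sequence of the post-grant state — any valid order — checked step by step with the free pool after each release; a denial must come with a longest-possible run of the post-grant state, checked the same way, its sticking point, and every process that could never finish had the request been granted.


DENY: after the grant no complete ordering would exist.
Key observation: after T_g, T_f the pool peaks at (4, 5, 5, 3), and each blocked process is short somewhere: T_i on r1; T_b on r4.
Pretend the grant happened; the run T_g, T_f goes as far as possible. Walking it through:
  pool = (2, 1, 3, 1)
  run T_g (needs (2, 1, 2, 1), free (2, 1, 3, 1)); after release of (1, 2, 2, 2) the pool is (3, 3, 5, 3)
  run T_f (needs (1, 1, 4, 3), free (3, 3, 5, 3)); after release of (1, 2, 0, 0) the pool is (4, 5, 5, 3)
  blocked: T_i wants (4, 4, 4, 4), pool (4, 5, 5, 3) — not enough r1
  blocked: T_b wants (3, 6, 4, 3), pool (4, 5, 5, 3) — not enough r4
Processes that could never finish after the grant: T_i and T_b.


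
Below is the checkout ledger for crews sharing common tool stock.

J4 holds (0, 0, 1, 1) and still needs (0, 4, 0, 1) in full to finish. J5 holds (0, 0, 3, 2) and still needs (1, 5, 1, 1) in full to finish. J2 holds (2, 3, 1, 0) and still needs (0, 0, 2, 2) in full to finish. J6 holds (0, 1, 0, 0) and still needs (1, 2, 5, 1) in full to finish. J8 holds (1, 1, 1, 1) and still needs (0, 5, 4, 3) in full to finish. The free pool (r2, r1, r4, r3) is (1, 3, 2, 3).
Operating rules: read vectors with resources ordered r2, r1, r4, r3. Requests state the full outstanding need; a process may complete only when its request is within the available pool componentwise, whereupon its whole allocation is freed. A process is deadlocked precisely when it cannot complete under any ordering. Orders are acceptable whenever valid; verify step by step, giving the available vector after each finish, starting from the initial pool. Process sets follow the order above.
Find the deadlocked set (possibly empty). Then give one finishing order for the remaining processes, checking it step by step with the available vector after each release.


Nothing here is deadlocked.
Key observation: J2 can run right away; the returned allocation unlocks the remaining processes in turn.
One completion order for the rest: J2, J5, J8, J4, J6. Verifying each step:
  pool = (1, 3, 2, 3)
  J2: need (0, 0, 2, 2) fits (1, 3, 2, 3); releases (2, 3, 1, 0), pool now (3, 6, 3, 3)
  J5: need (1, 5, 1, 1) fits (3, 6, 3, 3); releases (0, 0, 3, 2), pool now (3, 6, 6, 5)
  J8: need (0, 5, 4, 3) fits (3, 6, 6, 5); releases (1, 1, 1, 1), pool now (4, 7, 7, 6)
  J4: need (0, 4, 0, 1) fits (4, 7, 7, 6); releases (0, 0, 1, 1), pool now (4, 7, 8, 7)
  J6: need (1, 2, 5, 1) fits (4, 7, 8, 7); releases (0, 1, 0, 0), pool now (4, 8, 8, 7)


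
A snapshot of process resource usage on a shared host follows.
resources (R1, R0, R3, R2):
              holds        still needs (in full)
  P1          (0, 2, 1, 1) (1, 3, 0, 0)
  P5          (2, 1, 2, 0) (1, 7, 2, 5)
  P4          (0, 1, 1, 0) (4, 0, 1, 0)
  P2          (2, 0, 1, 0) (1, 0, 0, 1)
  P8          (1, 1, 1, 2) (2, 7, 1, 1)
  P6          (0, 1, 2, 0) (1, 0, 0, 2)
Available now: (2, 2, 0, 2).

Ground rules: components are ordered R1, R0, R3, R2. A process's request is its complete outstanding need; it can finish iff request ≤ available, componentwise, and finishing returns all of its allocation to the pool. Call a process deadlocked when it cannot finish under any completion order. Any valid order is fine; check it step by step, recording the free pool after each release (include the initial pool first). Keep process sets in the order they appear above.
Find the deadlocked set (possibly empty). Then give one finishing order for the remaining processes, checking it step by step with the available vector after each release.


Deadlocked: P5 and P8.
Key observation: after P2, P6, P1, P4 complete, (4, 6, 5, 3) is the best the pool ever gets, yet each leftover process wants more R0.
One completion order for the rest: P2, P6, P1, P4. Check, step by step:
  pool = (2, 2, 0, 2)
  P2: need (1, 0, 0, 1) fits (2, 2, 0, 2); releases (2, 0, 1, 0), pool now (4, 2, 1, 2)
  P6: need (1, 0, 0, 2) fits (4, 2, 1, 2); releases (0, 1, 2, 0), pool now (4, 3, 3, 2)
  P1: need (1, 3, 0, 0) fits (4, 3, 3, 2); releases (0, 2, 1, 1), pool now (4, 5, 4, 3)
  P4: need (4, 0, 1, 0) fits (4, 5, 4, 3); releases (0, 1, 1, 0), pool now (4, 6, 5, 3)
The blocked processes can never fit:
  blocked: P5 wants (1, 7, 2, 5), pool (4, 6, 5, 3) — not enough R0 and R2
  blocked: P8 wants (2, 7, 1, 1), pool (4, 6, 5, 3) — not enough R0


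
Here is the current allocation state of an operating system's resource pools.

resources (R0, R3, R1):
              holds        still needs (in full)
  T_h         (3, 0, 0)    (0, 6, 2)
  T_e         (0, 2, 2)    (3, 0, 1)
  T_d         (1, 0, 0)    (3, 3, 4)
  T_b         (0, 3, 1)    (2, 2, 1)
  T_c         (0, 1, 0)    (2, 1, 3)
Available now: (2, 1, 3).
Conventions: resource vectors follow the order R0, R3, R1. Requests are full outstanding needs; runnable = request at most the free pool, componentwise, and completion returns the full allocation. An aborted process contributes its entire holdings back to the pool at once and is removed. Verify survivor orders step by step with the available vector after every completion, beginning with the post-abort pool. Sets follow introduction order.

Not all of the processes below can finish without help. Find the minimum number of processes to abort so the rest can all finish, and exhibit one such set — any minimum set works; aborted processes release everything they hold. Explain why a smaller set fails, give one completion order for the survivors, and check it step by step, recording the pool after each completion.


Minimum abort set: T_h.
Key observation: the returned (3, 0, 0) from T_h is what brings T_e — unrunnable before, under any order — into play at step 2.
Why nothing smaller works: aborting no one leaves the state deadlocked as given.
The survivors complete as T_c, T_e, T_b, T_d. Verifying each step (starting from the post-abort pool):
  pool = (5, 1, 3)
  T_c needs (2, 1, 3) <= (5, 1, 3) -> finishes; pool += (0, 1, 0) = (5, 2, 3)
  T_e needs (3, 0, 1) <= (5, 2, 3) -> finishes; pool += (0, 2, 2) = (5, 4, 5)
  T_b needs (2, 2, 1) <= (5, 4, 5) -> finishes; pool += (0, 3, 1) = (5, 7, 6)
  T_d needs (3, 3, 4) <= (5, 7, 6) -> finishes; pool += (1, 0, 0) = (6, 7, 6)


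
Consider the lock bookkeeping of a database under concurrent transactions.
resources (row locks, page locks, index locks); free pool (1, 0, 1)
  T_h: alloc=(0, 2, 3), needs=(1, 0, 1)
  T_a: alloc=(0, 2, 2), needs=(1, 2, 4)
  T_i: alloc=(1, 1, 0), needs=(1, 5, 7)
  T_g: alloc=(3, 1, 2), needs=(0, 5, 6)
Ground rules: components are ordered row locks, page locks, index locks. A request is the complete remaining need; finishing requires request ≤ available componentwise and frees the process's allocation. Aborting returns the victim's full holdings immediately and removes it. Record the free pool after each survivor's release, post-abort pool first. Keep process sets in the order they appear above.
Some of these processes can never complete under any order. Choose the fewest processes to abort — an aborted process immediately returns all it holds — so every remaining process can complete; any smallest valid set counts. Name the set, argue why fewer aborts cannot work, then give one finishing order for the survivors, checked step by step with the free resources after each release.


The answer: abort T_g.
Key observation: the deadlocked T_i becomes finishable only because T_g released (3, 1, 2); it completes at step 3 below.
No smaller set exists: with zero aborts the deadlock remains.
One survivor order: T_h, T_a, T_i. Walking it through (post-abort pool first):
  pool = (4, 1, 3)
  run T_h (needs (1, 0, 1), free (4, 1, 3)); after release of (0, 2, 3) the pool is (4, 3, 6)
  run T_a (needs (1, 2, 4), free (4, 3, 6)); after release of (0, 2, 2) the pool is (4, 5, 8)
  run T_i (needs (1, 5, 7), free (4, 5, 8)); after release of (1, 1, 0) the pool is (5, 6, 8)


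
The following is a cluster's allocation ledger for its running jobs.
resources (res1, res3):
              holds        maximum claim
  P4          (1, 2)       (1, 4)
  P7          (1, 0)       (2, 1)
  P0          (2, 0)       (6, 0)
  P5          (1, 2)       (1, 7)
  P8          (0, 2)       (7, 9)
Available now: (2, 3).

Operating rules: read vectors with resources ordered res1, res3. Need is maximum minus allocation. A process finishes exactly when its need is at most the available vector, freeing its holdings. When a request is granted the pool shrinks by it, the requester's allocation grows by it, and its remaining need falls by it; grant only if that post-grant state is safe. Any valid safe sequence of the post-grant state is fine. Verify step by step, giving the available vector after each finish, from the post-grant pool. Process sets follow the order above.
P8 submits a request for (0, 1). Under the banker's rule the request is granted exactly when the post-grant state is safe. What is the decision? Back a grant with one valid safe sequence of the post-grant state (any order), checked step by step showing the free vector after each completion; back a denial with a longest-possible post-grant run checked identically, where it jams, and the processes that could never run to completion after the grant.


DENY — the pretend-granted state is unsafe.
Key observation: even finishing P4, P7, P0 leaves just (6, 4) free — too little res3 for any of the remaining processes.
After a pretend grant, a maximal execution: P4, P7, P0 — then nothing else fits. Verifying each step:
  pool = (2, 2)
  P4: need (0, 2) fits (2, 2); releases (1, 2), pool now (3, 4)
  P7: need (1, 1) fits (3, 4); releases (1, 0), pool now (4, 4)
  P0: need (4, 0) fits (4, 4); releases (2, 0), pool now (6, 4)
  blocked: P5 wants (0, 5), pool (6, 4) — not enough res3
  blocked: P8 wants (7, 6), pool (6, 4) — not enough res1 and res3
Had the request been granted, P5 and P8 could never finish.


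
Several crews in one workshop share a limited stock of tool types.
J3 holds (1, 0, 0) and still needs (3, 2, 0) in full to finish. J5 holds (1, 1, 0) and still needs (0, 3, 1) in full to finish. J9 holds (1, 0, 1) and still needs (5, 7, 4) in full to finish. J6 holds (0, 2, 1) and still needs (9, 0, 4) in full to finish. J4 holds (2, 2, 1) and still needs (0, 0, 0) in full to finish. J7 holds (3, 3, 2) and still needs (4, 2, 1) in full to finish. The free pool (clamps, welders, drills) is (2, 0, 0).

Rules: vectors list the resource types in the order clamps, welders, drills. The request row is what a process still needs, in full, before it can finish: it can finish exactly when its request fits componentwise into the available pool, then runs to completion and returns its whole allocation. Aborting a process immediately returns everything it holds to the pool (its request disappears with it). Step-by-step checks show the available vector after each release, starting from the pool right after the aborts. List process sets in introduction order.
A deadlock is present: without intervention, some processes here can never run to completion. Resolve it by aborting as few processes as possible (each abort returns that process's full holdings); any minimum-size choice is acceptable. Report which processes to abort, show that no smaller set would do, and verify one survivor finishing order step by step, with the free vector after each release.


Abort J9.
Key observation: J6 had no path to completion before; after the abort of J9 ((1, 0, 1) returned), step 5 is where it fits.
No smaller set exists: with zero aborts the deadlock remains.
The survivors complete as J4, J7, J3, J5, J6. Walking it through (starting from the post-abort pool):
  pool = (3, 0, 1)
  J4: need (0, 0, 0) fits (3, 0, 1); releases (2, 2, 1), pool now (5, 2, 2)
  J7: need (4, 2, 1) fits (5, 2, 2); releases (3, 3, 2), pool now (8, 5, 4)
  J3: need (3, 2, 0) fits (8, 5, 4); releases (1, 0, 0), pool now (9, 5, 4)
  J5: need (0, 3, 1) fits (9, 5, 4); releases (1, 1, 0), pool now (10, 6, 4)
  J6: need (9, 0, 4) fits (10, 6, 4); releases (0, 2, 1), pool now (10, 8, 5)


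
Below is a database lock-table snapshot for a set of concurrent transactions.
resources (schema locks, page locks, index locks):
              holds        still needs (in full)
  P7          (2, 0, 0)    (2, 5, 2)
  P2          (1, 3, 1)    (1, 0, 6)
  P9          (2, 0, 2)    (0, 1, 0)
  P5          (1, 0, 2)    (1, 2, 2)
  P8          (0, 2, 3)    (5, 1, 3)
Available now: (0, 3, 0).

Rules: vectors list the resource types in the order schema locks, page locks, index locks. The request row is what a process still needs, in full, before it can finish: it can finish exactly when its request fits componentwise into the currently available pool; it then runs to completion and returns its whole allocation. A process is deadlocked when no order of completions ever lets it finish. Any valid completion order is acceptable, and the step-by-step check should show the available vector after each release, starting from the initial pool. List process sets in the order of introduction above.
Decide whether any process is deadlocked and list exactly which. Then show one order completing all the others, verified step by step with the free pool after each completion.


Deadlocked: P7, P2 and P8.
Key observation: after P9, P5 the pool peaks at (3, 3, 4), and each blocked process is short somewhere: P7 on page locks; P2 on index locks; P8 on schema locks.
The rest can finish in the order P9, P5. Verifying each step:
  pool = (0, 3, 0)
  P9: need (0, 1, 0) fits (0, 3, 0); releases (2, 0, 2), pool now (2, 3, 2)
  P5: need (1, 2, 2) fits (2, 3, 2); releases (1, 0, 2), pool now (3, 3, 4)
The stuck group stays short no matter what:
  blocked: P7 wants (2, 5, 2), pool (3, 3, 4) — not enough page locks
  blocked: P2 wants (1, 0, 6), pool (3, 3, 4) — not enough index locks
  blocked: P8 wants (5, 1, 3), pool (3, 3, 4) — not enough schema locks


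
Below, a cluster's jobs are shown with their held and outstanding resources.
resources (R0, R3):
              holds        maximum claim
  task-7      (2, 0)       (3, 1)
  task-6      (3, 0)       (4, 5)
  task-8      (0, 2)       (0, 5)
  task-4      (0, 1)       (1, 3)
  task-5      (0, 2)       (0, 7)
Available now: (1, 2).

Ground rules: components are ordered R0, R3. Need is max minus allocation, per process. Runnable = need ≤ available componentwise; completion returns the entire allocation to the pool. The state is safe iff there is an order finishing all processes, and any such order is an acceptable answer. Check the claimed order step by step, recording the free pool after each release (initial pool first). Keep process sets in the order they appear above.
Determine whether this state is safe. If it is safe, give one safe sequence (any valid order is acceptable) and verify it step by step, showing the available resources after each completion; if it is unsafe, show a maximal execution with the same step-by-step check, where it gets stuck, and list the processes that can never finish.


SAFE — a valid safe sequence is task-4, task-8, task-7, task-5, task-6.
Key observation: the order's first zero-slack moment is task-4 ((1, 2) needed, (1, 2) free — a requested resource with nothing to spare).
Step-by-step check:
  pool = (1, 2)
  run task-4 (needs (1, 2), free (1, 2)); after release of (0, 1) the pool is (1, 3)
  run task-8 (needs (0, 3), free (1, 3)); after release of (0, 2) the pool is (1, 5)
  run task-7 (needs (1, 1), free (1, 5)); after release of (2, 0) the pool is (3, 5)
  run task-5 (needs (0, 5), free (3, 5)); after release of (0, 2) the pool is (3, 7)
  run task-6 (needs (1, 5), free (3, 7)); after release of (3, 0) the pool is (6, 7)


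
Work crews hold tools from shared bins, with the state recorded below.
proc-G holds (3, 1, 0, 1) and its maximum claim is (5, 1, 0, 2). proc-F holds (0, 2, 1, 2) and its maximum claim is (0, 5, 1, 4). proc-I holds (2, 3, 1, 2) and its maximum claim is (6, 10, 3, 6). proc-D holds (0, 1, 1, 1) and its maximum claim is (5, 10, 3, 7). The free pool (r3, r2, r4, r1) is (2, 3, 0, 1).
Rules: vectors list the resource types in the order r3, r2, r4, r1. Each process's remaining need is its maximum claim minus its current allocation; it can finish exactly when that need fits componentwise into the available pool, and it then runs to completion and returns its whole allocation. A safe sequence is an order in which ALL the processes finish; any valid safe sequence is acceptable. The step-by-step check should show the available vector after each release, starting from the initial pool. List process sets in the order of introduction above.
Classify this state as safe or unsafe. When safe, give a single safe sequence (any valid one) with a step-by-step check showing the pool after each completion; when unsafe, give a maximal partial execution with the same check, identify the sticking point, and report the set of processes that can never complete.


The state is UNSAFE.
Key observation: even finishing proc-G, proc-F leaves just (5, 6, 1, 4) free — too little r2 for any of the remaining processes.
A maximal execution: proc-G, proc-F — then nothing else fits. Step-by-step check:
  pool = (2, 3, 0, 1)
  run proc-G (needs (2, 0, 0, 1), free (2, 3, 0, 1)); after release of (3, 1, 0, 1) the pool is (5, 4, 0, 2)
  run proc-F (needs (0, 3, 0, 2), free (5, 4, 0, 2)); after release of (0, 2, 1, 2) the pool is (5, 6, 1, 4)
  proc-I cannot run: need (4, 7, 2, 4) vs free (5, 6, 1, 4) (insufficient r2 and r4)
  proc-D cannot run: need (5, 9, 2, 6) vs free (5, 6, 1, 4) (insufficient r2, r4 and r1)
Processes that can never finish: proc-I and proc-D.


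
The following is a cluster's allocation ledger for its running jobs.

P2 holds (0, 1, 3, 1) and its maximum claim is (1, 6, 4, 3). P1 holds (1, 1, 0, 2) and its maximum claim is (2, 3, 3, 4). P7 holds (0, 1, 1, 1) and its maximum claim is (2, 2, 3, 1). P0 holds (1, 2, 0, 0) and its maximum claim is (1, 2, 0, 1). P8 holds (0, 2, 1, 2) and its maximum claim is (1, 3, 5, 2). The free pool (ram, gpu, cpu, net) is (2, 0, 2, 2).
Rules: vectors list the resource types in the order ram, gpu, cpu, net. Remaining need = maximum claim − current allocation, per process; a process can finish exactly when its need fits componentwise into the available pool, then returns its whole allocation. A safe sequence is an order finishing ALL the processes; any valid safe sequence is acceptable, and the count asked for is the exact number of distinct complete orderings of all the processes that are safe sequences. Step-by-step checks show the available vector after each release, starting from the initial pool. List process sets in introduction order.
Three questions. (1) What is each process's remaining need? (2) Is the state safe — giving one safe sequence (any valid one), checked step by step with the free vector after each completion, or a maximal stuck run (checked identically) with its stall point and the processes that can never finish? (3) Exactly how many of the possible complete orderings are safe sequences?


(1) Need matrix, components ordered ram, gpu, cpu, net:
  P2: (1, 5, 1, 2)
  P1: (1, 2, 3, 2)
  P7: (2, 1, 2, 0)
  P0: (0, 0, 0, 1)
  P8: (1, 1, 4, 0)
(2) The state is UNSAFE.
Key observation: after P0, P7, P1 the pool peaks at (4, 4, 3, 5), and each blocked process is short somewhere: P2 on gpu; P8 on cpu.
A maximal execution: P0, P7, P1 — then nothing else fits. Verifying each step:
  pool = (2, 0, 2, 2)
  P0: need (0, 0, 0, 1) fits (2, 0, 2, 2); releases (1, 2, 0, 0), pool now (3, 2, 2, 2)
  P7: need (2, 1, 2, 0) fits (3, 2, 2, 2); releases (0, 1, 1, 1), pool now (3, 3, 3, 3)
  P1: need (1, 2, 3, 2) fits (3, 3, 3, 3); releases (1, 1, 0, 2), pool now (4, 4, 3, 5)
  blocked: P2 wants (1, 5, 1, 2), pool (4, 4, 3, 5) — not enough gpu
  blocked: P8 wants (1, 1, 4, 0), pool (4, 4, 3, 5) — not enough cpu
Permanently blocked: P2 and P8.
(3) Exactly 0 of the possible complete orderings are safe sequences.


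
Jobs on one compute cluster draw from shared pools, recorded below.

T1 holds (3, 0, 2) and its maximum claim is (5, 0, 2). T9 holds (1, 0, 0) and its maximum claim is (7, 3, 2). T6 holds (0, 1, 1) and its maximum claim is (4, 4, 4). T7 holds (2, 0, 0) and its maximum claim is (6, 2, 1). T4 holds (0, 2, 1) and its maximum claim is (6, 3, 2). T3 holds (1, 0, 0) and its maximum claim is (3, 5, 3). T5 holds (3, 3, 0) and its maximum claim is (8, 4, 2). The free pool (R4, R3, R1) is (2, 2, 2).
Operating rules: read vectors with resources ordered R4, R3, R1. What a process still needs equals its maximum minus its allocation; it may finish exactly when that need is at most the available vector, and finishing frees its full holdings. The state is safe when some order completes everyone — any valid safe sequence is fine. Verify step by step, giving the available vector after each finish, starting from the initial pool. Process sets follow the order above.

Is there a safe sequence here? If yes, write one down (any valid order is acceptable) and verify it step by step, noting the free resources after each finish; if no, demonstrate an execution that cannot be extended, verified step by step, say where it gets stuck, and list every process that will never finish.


The state is SAFE; one workable sequence: T1, T5, T6, T4, T9, T7, T3.
Key observation: T1 is the earliest step where a requested resource binds exactly: need (2, 0, 0), pool (2, 2, 2) at its turn.
Check, step by step:
  pool = (2, 2, 2)
  T1: need (2, 0, 0) fits (2, 2, 2); releases (3, 0, 2), pool now (5, 2, 4)
  T5: need (5, 1, 2) fits (5, 2, 4); releases (3, 3, 0), pool now (8, 5, 4)
  T6: need (4, 3, 3) fits (8, 5, 4); releases (0, 1, 1), pool now (8, 6, 5)
  T4: need (6, 1, 1) fits (8, 6, 5); releases (0, 2, 1), pool now (8, 8, 6)
  T9: need (6, 3, 2) fits (8, 8, 6); releases (1, 0, 0), pool now (9, 8, 6)
  T7: need (4, 2, 1) fits (9, 8, 6); releases (2, 0, 0), pool now (11, 8, 6)
  T3: need (2, 5, 3) fits (11, 8, 6); releases (1, 0, 0), pool now (12, 8, 6)


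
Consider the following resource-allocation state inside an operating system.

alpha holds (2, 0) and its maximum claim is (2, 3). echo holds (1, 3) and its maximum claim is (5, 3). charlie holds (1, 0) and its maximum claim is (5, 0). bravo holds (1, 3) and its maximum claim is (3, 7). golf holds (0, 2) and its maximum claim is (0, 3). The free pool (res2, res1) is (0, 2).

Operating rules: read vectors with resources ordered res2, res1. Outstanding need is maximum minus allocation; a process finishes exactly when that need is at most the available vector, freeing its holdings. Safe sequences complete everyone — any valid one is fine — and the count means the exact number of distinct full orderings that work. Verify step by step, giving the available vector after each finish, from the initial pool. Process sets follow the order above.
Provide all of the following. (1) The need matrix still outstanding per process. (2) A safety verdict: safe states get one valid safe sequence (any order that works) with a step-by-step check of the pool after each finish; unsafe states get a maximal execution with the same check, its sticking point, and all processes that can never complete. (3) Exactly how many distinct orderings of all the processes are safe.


(1) Need matrix, components ordered res2, res1:
  alpha: (0, 3)
  echo: (4, 0)
  charlie: (4, 0)
  bravo: (2, 4)
  golf: (0, 1)
(2) UNSAFE.
Key observation: golf, alpha, bravo can finish, but then (3, 7) is all there is, and the blocked group's res2 demands exceed it.
The run golf, alpha, bravo cannot be extended any further. Verifying each step:
  pool = (0, 2)
  golf needs (0, 1) <= (0, 2) -> finishes; pool += (0, 2) = (0, 4)
  alpha needs (0, 3) <= (0, 4) -> finishes; pool += (2, 0) = (2, 4)
  bravo needs (2, 4) <= (2, 4) -> finishes; pool += (1, 3) = (3, 7)
  echo cannot run: need (4, 0) vs free (3, 7) (insufficient res2)
  charlie cannot run: need (4, 0) vs free (3, 7) (insufficient res2)
Permanently blocked: echo and charlie.
(3) The exact count: 0 of the possible complete orderings are safe sequences.


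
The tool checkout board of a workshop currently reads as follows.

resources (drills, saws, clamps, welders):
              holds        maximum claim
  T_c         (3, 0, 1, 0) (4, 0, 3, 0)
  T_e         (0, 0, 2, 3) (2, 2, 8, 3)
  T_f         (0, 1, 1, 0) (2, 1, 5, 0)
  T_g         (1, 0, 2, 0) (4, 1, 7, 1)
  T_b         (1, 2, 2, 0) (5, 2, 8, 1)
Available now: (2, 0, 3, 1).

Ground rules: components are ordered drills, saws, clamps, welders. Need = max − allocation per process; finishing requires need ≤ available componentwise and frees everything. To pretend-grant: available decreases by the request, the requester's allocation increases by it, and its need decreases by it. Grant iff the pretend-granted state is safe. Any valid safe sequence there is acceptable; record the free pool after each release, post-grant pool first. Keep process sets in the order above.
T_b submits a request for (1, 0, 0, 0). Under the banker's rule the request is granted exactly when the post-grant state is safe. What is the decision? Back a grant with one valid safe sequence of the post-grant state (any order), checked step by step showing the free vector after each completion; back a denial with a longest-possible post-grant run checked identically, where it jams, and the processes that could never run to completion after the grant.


GRANT. The post-grant state is safe; one safe sequence: T_c, T_f, T_g, T_b, T_e.
Key observation: even at the reduced pool (1, 0, 3, 1), T_c fits immediately, so safety survives the grant.
Check on the post-grant state, step by step:
  pool = (1, 0, 3, 1)
  T_c needs (1, 0, 2, 0) <= (1, 0, 3, 1) -> finishes; pool += (3, 0, 1, 0) = (4, 0, 4, 1)
  T_f needs (2, 0, 4, 0) <= (4, 0, 4, 1) -> finishes; pool += (0, 1, 1, 0) = (4, 1, 5, 1)
  T_g needs (3, 1, 5, 1) <= (4, 1, 5, 1) -> finishes; pool += (1, 0, 2, 0) = (5, 1, 7, 1)
  T_b needs (3, 0, 6, 1) <= (5, 1, 7, 1) -> finishes; pool += (2, 2, 2, 0) = (7, 3, 9, 1)
  T_e needs (2, 2, 6, 0) <= (7, 3, 9, 1) -> finishes; pool += (0, 0, 2, 3) = (7, 3, 11, 4)


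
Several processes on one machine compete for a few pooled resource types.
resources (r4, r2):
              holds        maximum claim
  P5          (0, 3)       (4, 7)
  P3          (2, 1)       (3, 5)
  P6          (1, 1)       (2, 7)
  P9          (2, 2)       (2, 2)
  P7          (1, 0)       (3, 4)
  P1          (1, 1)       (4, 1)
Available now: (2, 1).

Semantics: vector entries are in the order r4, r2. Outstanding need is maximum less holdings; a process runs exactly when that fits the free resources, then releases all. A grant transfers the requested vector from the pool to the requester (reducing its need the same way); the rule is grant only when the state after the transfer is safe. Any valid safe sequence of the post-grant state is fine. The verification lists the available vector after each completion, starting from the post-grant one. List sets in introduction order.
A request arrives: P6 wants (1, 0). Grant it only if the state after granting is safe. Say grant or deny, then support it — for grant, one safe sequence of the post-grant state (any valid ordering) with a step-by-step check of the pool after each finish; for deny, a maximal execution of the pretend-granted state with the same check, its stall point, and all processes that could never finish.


GRANT — the state after the grant stays safe, e.g. via P9, P1, P7, P3, P5, P6.
Key observation: the transfer keeps a workable pool ((1, 1)); P9 starts the safe sequence.
Step-by-step check of the post-grant state:
  pool = (1, 1)
  P9 needs (0, 0) <= (1, 1) -> finishes; pool += (2, 2) = (3, 3)
  P1 needs (3, 0) <= (3, 3) -> finishes; pool += (1, 1) = (4, 4)
  P7 needs (2, 4) <= (4, 4) -> finishes; pool += (1, 0) = (5, 4)
  P3 needs (1, 4) <= (5, 4) -> finishes; pool += (2, 1) = (7, 5)
  P5 needs (4, 4) <= (7, 5) -> finishes; pool += (0, 3) = (7, 8)
  P6 needs (0, 6) <= (7, 8) -> finishes; pool += (2, 1) = (9, 9)
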